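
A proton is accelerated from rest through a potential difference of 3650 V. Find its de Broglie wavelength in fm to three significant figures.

KE = eV = 1.602 × 10⁻¹⁹ × 3650 = 5.847 × 10⁻¹⁶ J.
p = √(2mKE) = √(2 × 1.673 × 10⁻²⁷ × 5.847 × 10⁻¹⁶) = 1.399 × 10⁻²¹ kg·m/s.
λ = h/p = 6.626 × 10⁻³⁴ / 1.399 × 10⁻²¹ = 4.74 × 10⁻¹³ m = 474 fm.

λ = 474 fm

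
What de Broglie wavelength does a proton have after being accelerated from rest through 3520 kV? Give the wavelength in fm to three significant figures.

KE = eV = 1.602 × 10⁻¹⁹ × 3.520 × 10⁶ = 5.639 × 10⁻¹³ J.
p = √(2mKE) = √(2 × 1.673 × 10⁻²⁷ × 5.639 × 10⁻¹³) = 4.344 × 10⁻²⁰ kg·m/s.
λ = h/p = 6.626 × 10⁻³⁴ / 4.344 × 10⁻²⁰ = 1.53 × 10⁻¹⁴ m = 15.3 fm.

λ = 15.3 fm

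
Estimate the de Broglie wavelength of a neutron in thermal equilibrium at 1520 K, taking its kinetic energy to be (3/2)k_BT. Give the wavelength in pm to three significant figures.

λ = 64.5 pm

KE = (3/2)k_BT = 1.5 × 1.381 × 10⁻²³ × 1520 = 3.149 × 10⁻²⁰ J.
p = √(2mKE) = √(2 × 1.675 × 10⁻²⁷ × 3.149 × 10⁻²⁰) = 1.027 × 10⁻²³ kg·m/s.
λ = h/p = 6.45 × 10⁻¹¹ m = 64.5 pm.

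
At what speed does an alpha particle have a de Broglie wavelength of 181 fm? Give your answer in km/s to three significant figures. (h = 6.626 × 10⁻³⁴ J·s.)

v = 551 km/s

p = h/λ = 6.626 × 10⁻³⁴ / 1.810 × 10⁻¹³ = 3.661 × 10⁻²¹ kg·m/s.
v = p/m = 3.661 × 10⁻²¹ / 6.645 × 10⁻²⁷ = 5.51 × 10⁵ m/s = 551 km/s.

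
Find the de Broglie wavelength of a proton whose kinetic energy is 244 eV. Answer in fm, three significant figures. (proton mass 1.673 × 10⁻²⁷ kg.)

KE = 244 eV = 3.909 × 10⁻¹⁷ J.
p = √(2mKE) = √(2 × 1.673 × 10⁻²⁷ × 3.909 × 10⁻¹⁷) = 3.617 × 10⁻²² kg·m/s.
λ = h/p = 6.626 × 10⁻³⁴ / 3.617 × 10⁻²² = 1.83 × 10⁻¹² m = 1830 fm.

λ = 1830 fm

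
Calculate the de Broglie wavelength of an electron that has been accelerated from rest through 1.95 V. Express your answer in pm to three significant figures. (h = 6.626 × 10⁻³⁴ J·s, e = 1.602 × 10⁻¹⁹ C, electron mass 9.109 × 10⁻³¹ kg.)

λ = 878 pm

KE = eV = 1.602 × 10⁻¹⁹ × 1.950 = 3.124 × 10⁻¹⁹ J.
p = √(2mKE) = √(2 × 9.109 × 10⁻³¹ × 3.124 × 10⁻¹⁹) = 7.544 × 10⁻²⁵ kg·m/s.
λ = h/p = 6.626 × 10⁻³⁴ / 7.544 × 10⁻²⁵ = 8.78 × 10⁻¹⁰ m = 878 pm.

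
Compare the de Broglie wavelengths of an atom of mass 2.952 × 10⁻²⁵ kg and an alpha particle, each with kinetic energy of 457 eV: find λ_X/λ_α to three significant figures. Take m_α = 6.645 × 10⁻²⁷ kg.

At fixed KE, p = √(2mKE) so λ = h/p ∝ 1/√m.
λ_X/λ_α = √(m_α/m_X) = √(6.645 × 10⁻²⁷/2.952 × 10⁻²⁵) = √(0.02251) = 0.150.

λ_X/λ_α = 0.150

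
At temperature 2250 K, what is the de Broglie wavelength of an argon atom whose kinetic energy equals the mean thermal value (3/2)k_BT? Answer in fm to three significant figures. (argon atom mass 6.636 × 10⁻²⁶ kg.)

λ = 8420 fm

KE = (3/2)k_BT = 1.5 × 1.381 × 10⁻²³ × 2250 = 4.661 × 10⁻²⁰ J.
p = √(2mKE) = √(2 × 6.636 × 10⁻²⁶ × 4.661 × 10⁻²⁰) = 7.865 × 10⁻²³ kg·m/s.
λ = h/p = 8.42 × 10⁻¹² m = 8420 fm.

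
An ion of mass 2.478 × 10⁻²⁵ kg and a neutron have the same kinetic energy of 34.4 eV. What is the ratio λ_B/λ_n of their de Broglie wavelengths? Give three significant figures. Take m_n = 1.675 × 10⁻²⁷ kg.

λ_B/λ_n = 0.0822

At fixed KE, p = √(2mKE) so λ = h/p ∝ 1/√m.
λ_B/λ_n = √(m_n/m_B) = √(1.675 × 10⁻²⁷/2.478 × 10⁻²⁵) = √(6.759 × 10⁻³) = 0.0822.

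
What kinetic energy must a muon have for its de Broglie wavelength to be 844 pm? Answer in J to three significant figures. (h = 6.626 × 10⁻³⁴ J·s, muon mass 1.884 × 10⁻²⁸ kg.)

KE = 1.64 × 10⁻²¹ J

p = h/λ = 6.626 × 10⁻³⁴ / 8.440 × 10⁻¹⁰ = 7.851 × 10⁻²⁵ kg·m/s.
KE = p²/(2m) = (7.851 × 10⁻²⁵)² / (2 × 1.884 × 10⁻²⁸) = 1.636 × 10⁻²¹ J = 1.64 × 10⁻²¹ J.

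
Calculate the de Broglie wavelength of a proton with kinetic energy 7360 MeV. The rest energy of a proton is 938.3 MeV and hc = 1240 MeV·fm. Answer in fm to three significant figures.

Total energy E = KE + m₀c² = 7360 + 938.3 = 8298.3 MeV.
(pc)² = E² − (m₀c²)² = (8298.3)² − (938.3)² = 6.798 × 10⁷ MeV², so pc = 8245 MeV.
λ = hc/(pc) = 1240 MeV·fm / 8245 MeV = 0.150 fm.

λ = 0.150 fm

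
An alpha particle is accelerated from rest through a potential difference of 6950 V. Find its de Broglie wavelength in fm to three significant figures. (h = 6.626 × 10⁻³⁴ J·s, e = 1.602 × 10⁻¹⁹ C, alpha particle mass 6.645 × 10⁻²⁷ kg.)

KE = 2eV = 2 × 1.602 × 10⁻¹⁹ × 6950 = 2.227 × 10⁻¹⁵ J.
p = √(2mKE) = √(2 × 6.645 × 10⁻²⁷ × 2.227 × 10⁻¹⁵) = 5.440 × 10⁻²¹ kg·m/s.
λ = h/p = 6.626 × 10⁻³⁴ / 5.440 × 10⁻²¹ = 1.22 × 10⁻¹³ m = 122 fm.

λ = 122 fm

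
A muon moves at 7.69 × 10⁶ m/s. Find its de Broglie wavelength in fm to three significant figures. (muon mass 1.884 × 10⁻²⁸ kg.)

λ = 457 fm

p = mv = 1.884 × 10⁻²⁸ × 7.69 × 10⁶ = 1.449 × 10⁻²¹ kg·m/s.
λ = h/p = 6.626 × 10⁻³⁴ / 1.449 × 10⁻²¹ = 4.57 × 10⁻¹³ m = 457 fm.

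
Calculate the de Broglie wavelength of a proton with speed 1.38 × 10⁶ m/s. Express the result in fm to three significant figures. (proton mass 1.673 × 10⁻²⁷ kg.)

λ = 287 fm

p = mv = 1.673 × 10⁻²⁷ × 1.38 × 10⁶ = 2.309 × 10⁻²¹ kg·m/s.
λ = h/p = 6.626 × 10⁻³⁴ / 2.309 × 10⁻²¹ = 2.87 × 10⁻¹³ m = 287 fm.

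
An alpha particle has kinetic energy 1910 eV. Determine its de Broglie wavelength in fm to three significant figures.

KE = 1910 eV = 3.060 × 10⁻¹⁶ J.
p = √(2mKE) = √(2 × 6.645 × 10⁻²⁷ × 3.060 × 10⁻¹⁶) = 2.017 × 10⁻²¹ kg·m/s.
λ = h/p = 6.626 × 10⁻³⁴ / 2.017 × 10⁻²¹ = 3.29 × 10⁻¹³ m = 329 fm.

λ = 329 fm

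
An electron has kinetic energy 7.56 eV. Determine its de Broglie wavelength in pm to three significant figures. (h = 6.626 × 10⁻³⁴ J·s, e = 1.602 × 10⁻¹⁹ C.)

KE = 7.56 eV = 1.211 × 10⁻¹⁸ J.
p = √(2mKE) = √(2 × 9.109 × 10⁻³¹ × 1.211 × 10⁻¹⁸) = 1.485 × 10⁻²⁴ kg·m/s.
λ = h/p = 6.626 × 10⁻³⁴ / 1.485 × 10⁻²⁴ = 4.46 × 10⁻¹⁰ m = 446 pm.

λ = 446 pm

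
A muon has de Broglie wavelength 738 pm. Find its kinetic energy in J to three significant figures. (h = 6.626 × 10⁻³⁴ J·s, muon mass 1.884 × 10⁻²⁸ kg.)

KE = 2.14 × 10⁻²¹ J

p = h/λ = 6.626 × 10⁻³⁴ / 7.380 × 10⁻¹⁰ = 8.978 × 10⁻²⁵ kg·m/s.
KE = p²/(2m) = (8.978 × 10⁻²⁵)² / (2 × 1.884 × 10⁻²⁸) = 2.139 × 10⁻²¹ J = 2.14 × 10⁻²¹ J.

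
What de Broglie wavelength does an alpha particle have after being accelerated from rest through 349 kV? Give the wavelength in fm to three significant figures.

λ = 17.2 fm

KE = 2eV = 2 × 1.602 × 10⁻¹⁹ × 3.490 × 10⁵ = 1.118 × 10⁻¹³ J.
p = √(2mKE) = √(2 × 6.645 × 10⁻²⁷ × 1.118 × 10⁻¹³) = 3.855 × 10⁻²⁰ kg·m/s.
λ = h/p = 6.626 × 10⁻³⁴ / 3.855 × 10⁻²⁰ = 1.72 × 10⁻¹⁴ m = 17.2 fm.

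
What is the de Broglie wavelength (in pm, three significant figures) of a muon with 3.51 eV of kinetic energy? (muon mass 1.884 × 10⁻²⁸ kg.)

λ = 45.5 pm

KE = 3.51 eV = 5.623 × 10⁻¹⁹ J.
p = √(2mKE) = √(2 × 1.884 × 10⁻²⁸ × 5.623 × 10⁻¹⁹) = 1.456 × 10⁻²³ kg·m/s.
λ = h/p = 6.626 × 10⁻³⁴ / 1.456 × 10⁻²³ = 4.55 × 10⁻¹¹ m = 45.5 pm.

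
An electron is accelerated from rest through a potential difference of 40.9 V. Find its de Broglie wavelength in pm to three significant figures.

λ = 192 pm

KE = eV = 1.602 × 10⁻¹⁹ × 40.90 = 6.552 × 10⁻¹⁸ J.
p = √(2mKE) = √(2 × 9.109 × 10⁻³¹ × 6.552 × 10⁻¹⁸) = 3.455 × 10⁻²⁴ kg·m/s.
λ = h/p = 6.626 × 10⁻³⁴ / 3.455 × 10⁻²⁴ = 1.92 × 10⁻¹⁰ m = 192 pm.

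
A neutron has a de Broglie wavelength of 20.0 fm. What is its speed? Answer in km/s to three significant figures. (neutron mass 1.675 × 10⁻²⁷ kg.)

v = 1.98 × 10⁴ km/s

p = h/λ = 6.626 × 10⁻³⁴ / 2.000 × 10⁻¹⁴ = 3.313 × 10⁻²⁰ kg·m/s.
v = p/m = 3.313 × 10⁻²⁰ / 1.675 × 10⁻²⁷ = 1.98 × 10⁷ m/s = 1.98 × 10⁴ km/s.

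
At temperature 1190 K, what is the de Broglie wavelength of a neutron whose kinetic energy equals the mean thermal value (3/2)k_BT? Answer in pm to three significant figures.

λ = 72.9 pm

KE = (3/2)k_BT = 1.5 × 1.381 × 10⁻²³ × 1190 = 2.465 × 10⁻²⁰ J.
p = √(2mKE) = √(2 × 1.675 × 10⁻²⁷ × 2.465 × 10⁻²⁰) = 9.087 × 10⁻²⁴ kg·m/s.
λ = h/p = 7.29 × 10⁻¹¹ m = 72.9 pm.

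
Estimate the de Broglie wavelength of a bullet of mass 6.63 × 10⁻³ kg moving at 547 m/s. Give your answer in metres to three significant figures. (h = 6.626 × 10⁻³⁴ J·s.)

λ = 1.83 × 10⁻³⁴ m

p = mv = 6.63 × 10⁻³ × 547 = 3.627 kg·m/s.
λ = h/p = 6.626 × 10⁻³⁴ / 3.627 = 1.83 × 10⁻³⁴ m.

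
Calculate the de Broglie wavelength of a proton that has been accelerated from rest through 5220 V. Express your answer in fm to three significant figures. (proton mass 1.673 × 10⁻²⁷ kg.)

KE = eV = 1.602 × 10⁻¹⁹ × 5220 = 8.362 × 10⁻¹⁶ J.
p = √(2mKE) = √(2 × 1.673 × 10⁻²⁷ × 8.362 × 10⁻¹⁶) = 1.673 × 10⁻²¹ kg·m/s.
λ = h/p = 6.626 × 10⁻³⁴ / 1.673 × 10⁻²¹ = 3.96 × 10⁻¹³ m = 396 fm.

λ = 396 fm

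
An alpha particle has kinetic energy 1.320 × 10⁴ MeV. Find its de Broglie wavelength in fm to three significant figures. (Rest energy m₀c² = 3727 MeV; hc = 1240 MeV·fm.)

Total energy E = KE + m₀c² = 1.320 × 10⁴ + 3727 = 16927 MeV.
(pc)² = E² − (m₀c²)² = (16927)² − (3727)² = 2.726 × 10⁸ MeV², so pc = 1.651 × 10⁴ MeV.
λ = hc/(pc) = 1240 MeV·fm / 1.651 × 10⁴ MeV = 0.0751 fm.

λ = 0.0751 fm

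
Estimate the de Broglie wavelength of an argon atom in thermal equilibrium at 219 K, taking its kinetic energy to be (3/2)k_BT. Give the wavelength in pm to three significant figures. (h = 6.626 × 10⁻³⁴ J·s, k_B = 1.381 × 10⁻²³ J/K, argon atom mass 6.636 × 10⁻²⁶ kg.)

KE = (3/2)k_BT = 1.5 × 1.381 × 10⁻²³ × 219 = 4.537 × 10⁻²¹ J.
p = √(2mKE) = √(2 × 6.636 × 10⁻²⁶ × 4.537 × 10⁻²¹) = 2.454 × 10⁻²³ kg·m/s.
λ = h/p = 2.70 × 10⁻¹¹ m = 27.0 pm.

λ = 27.0 pm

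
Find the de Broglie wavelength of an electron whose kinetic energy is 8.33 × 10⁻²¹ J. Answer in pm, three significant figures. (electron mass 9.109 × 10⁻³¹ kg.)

λ = 5380 pm

p = √(2mKE) = √(2 × 9.109 × 10⁻³¹ × 8.330 × 10⁻²¹) = 1.232 × 10⁻²⁵ kg·m/s.
λ = h/p = 6.626 × 10⁻³⁴ / 1.232 × 10⁻²⁵ = 5.38 × 10⁻⁹ m = 5380 pm.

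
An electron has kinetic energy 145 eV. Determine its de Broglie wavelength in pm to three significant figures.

λ = 102 pm

KE = 145 eV = 2.323 × 10⁻¹⁷ J.
p = √(2mKE) = √(2 × 9.109 × 10⁻³¹ × 2.323 × 10⁻¹⁷) = 6.505 × 10⁻²⁴ kg·m/s.
λ = h/p = 6.626 × 10⁻³⁴ / 6.505 × 10⁻²⁴ = 1.02 × 10⁻¹⁰ m = 102 pm.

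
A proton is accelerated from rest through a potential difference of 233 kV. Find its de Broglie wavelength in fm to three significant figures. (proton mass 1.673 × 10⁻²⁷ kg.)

KE = eV = 1.602 × 10⁻¹⁹ × 2.330 × 10⁵ = 3.733 × 10⁻¹⁴ J.
p = √(2mKE) = √(2 × 1.673 × 10⁻²⁷ × 3.733 × 10⁻¹⁴) = 1.118 × 10⁻²⁰ kg·m/s.
λ = h/p = 6.626 × 10⁻³⁴ / 1.118 × 10⁻²⁰ = 5.93 × 10⁻¹⁴ m = 59.3 fm.

λ = 59.3 fm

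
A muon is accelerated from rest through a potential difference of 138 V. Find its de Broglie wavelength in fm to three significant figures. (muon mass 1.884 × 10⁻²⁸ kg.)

λ = 7260 fm

KE = eV = 1.602 × 10⁻¹⁹ × 138.0 = 2.211 × 10⁻¹⁷ J.
p = √(2mKE) = √(2 × 1.884 × 10⁻²⁸ × 2.211 × 10⁻¹⁷) = 9.127 × 10⁻²³ kg·m/s.
λ = h/p = 6.626 × 10⁻³⁴ / 9.127 × 10⁻²³ = 7.26 × 10⁻¹² m = 7260 fm.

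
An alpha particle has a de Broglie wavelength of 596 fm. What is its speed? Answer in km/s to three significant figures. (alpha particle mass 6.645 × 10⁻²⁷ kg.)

p = h/λ = 6.626 × 10⁻³⁴ / 5.960 × 10⁻¹³ = 1.112 × 10⁻²¹ kg·m/s.
v = p/m = 1.112 × 10⁻²¹ / 6.645 × 10⁻²⁷ = 1.67 × 10⁵ m/s = 167 km/s.

v = 167 km/s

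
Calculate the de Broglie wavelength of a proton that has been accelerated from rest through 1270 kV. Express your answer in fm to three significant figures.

λ = 25.4 fm

KE = eV = 1.602 × 10⁻¹⁹ × 1.270 × 10⁶ = 2.035 × 10⁻¹³ J.
p = √(2mKE) = √(2 × 1.673 × 10⁻²⁷ × 2.035 × 10⁻¹³) = 2.609 × 10⁻²⁰ kg·m/s.
λ = h/p = 6.626 × 10⁻³⁴ / 2.609 × 10⁻²⁰ = 2.54 × 10⁻¹⁴ m = 25.4 fm.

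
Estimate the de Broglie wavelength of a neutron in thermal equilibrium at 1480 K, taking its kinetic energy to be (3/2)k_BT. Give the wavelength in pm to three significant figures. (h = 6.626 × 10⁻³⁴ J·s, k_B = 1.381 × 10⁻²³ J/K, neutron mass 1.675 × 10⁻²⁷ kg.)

KE = (3/2)k_BT = 1.5 × 1.381 × 10⁻²³ × 1480 = 3.066 × 10⁻²⁰ J.
p = √(2mKE) = √(2 × 1.675 × 10⁻²⁷ × 3.066 × 10⁻²⁰) = 1.013 × 10⁻²³ kg·m/s.
λ = h/p = 6.54 × 10⁻¹¹ m = 65.4 pm.

λ = 65.4 pm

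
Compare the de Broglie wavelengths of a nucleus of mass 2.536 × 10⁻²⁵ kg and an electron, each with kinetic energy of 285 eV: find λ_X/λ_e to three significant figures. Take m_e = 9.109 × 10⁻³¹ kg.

λ_X/λ_e = 1.90 × 10⁻³

At fixed KE, p = √(2mKE) so λ = h/p ∝ 1/√m.
λ_X/λ_e = √(m_e/m_X) = √(9.109 × 10⁻³¹/2.536 × 10⁻²⁵) = √(3.592 × 10⁻⁶) = 1.90 × 10⁻³.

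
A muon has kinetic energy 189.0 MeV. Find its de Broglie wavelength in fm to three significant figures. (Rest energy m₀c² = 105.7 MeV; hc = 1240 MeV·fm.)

Total energy E = KE + m₀c² = 189.0 + 105.7 = 294.7 MeV.
(pc)² = E² − (m₀c²)² = (294.7)² − (105.7)² = 7.568 × 10⁴ MeV², so pc = 275.1 MeV.
λ = hc/(pc) = 1240 MeV·fm / 275.1 MeV = 4.51 fm.

λ = 4.51 fm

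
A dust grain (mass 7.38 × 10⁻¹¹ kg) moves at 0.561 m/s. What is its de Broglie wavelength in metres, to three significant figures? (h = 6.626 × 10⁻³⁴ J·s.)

p = mv = 7.38 × 10⁻¹¹ × 0.561 = 4.140 × 10⁻¹¹ kg·m/s.
λ = h/p = 6.626 × 10⁻³⁴ / 4.140 × 10⁻¹¹ = 1.60 × 10⁻²³ m.

λ = 1.60 × 10⁻²³ m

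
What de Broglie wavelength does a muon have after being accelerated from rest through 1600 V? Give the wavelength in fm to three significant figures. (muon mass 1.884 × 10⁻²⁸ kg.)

λ = 2130 fm

KE = eV = 1.602 × 10⁻¹⁹ × 1600 = 2.563 × 10⁻¹⁶ J.
p = √(2mKE) = √(2 × 1.884 × 10⁻²⁸ × 2.563 × 10⁻¹⁶) = 3.108 × 10⁻²² kg·m/s.
λ = h/p = 6.626 × 10⁻³⁴ / 3.108 × 10⁻²² = 2.13 × 10⁻¹² m = 2130 fm.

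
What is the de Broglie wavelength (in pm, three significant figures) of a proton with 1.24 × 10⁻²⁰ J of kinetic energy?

λ = 103 pm

p = √(2mKE) = √(2 × 1.673 × 10⁻²⁷ × 1.240 × 10⁻²⁰) = 6.441 × 10⁻²⁴ kg·m/s.
λ = h/p = 6.626 × 10⁻³⁴ / 6.441 × 10⁻²⁴ = 1.03 × 10⁻¹⁰ m = 103 pm.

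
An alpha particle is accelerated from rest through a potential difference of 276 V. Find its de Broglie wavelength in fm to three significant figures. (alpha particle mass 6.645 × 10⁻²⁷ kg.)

λ = 611 fm

KE = 2eV = 2 × 1.602 × 10⁻¹⁹ × 276.0 = 8.843 × 10⁻¹⁷ J.
p = √(2mKE) = √(2 × 6.645 × 10⁻²⁷ × 8.843 × 10⁻¹⁷) = 1.084 × 10⁻²¹ kg·m/s.
λ = h/p = 6.626 × 10⁻³⁴ / 1.084 × 10⁻²¹ = 6.11 × 10⁻¹³ m = 611 fm.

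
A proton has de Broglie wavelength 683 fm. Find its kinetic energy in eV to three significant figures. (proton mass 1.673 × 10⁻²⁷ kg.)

KE = 1760 eV

p = h/λ = 6.626 × 10⁻³⁴ / 6.830 × 10⁻¹³ = 9.701 × 10⁻²² kg·m/s.
KE = p²/(2m) = (9.701 × 10⁻²²)² / (2 × 1.673 × 10⁻²⁷) = 2.813 × 10⁻¹⁶ J = 1760 eV.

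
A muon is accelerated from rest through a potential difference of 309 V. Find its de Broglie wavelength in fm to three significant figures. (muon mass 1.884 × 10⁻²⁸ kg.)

λ = 4850 fm

KE = eV = 1.602 × 10⁻¹⁹ × 309.0 = 4.950 × 10⁻¹⁷ J.
p = √(2mKE) = √(2 × 1.884 × 10⁻²⁸ × 4.950 × 10⁻¹⁷) = 1.366 × 10⁻²² kg·m/s.
λ = h/p = 6.626 × 10⁻³⁴ / 1.366 × 10⁻²² = 4.85 × 10⁻¹² m = 4850 fm.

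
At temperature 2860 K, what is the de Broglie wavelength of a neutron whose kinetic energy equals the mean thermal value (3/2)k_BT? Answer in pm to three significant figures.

KE = (3/2)k_BT = 1.5 × 1.381 × 10⁻²³ × 2860 = 5.924 × 10⁻²⁰ J.
p = √(2mKE) = √(2 × 1.675 × 10⁻²⁷ × 5.924 × 10⁻²⁰) = 1.409 × 10⁻²³ kg·m/s.
λ = h/p = 4.70 × 10⁻¹¹ m = 47.0 pm.

λ = 47.0 pm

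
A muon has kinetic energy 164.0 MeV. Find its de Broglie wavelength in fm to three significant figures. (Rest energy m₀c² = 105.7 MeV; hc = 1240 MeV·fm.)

λ = 5.00 fm

Total energy E = KE + m₀c² = 164.0 + 105.7 = 269.7 MeV.
(pc)² = E² − (m₀c²)² = (269.7)² − (105.7)² = 6.157 × 10⁴ MeV², so pc = 248.1 MeV.
λ = hc/(pc) = 1240 MeV·fm / 248.1 MeV = 5.00 fm.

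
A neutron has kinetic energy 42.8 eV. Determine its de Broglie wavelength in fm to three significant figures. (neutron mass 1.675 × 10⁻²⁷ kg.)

λ = 4370 fm

KE = 42.8 eV = 6.857 × 10⁻¹⁸ J.
p = √(2mKE) = √(2 × 1.675 × 10⁻²⁷ × 6.857 × 10⁻¹⁸) = 1.516 × 10⁻²² kg·m/s.
λ = h/p = 6.626 × 10⁻³⁴ / 1.516 × 10⁻²² = 4.37 × 10⁻¹² m = 4370 fm.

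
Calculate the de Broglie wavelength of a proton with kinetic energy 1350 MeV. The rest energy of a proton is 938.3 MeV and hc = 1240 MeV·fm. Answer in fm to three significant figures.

Total energy E = KE + m₀c² = 1350 + 938.3 = 2288.3 MeV.
(pc)² = E² − (m₀c²)² = (2288.3)² − (938.3)² = 4.356 × 10⁶ MeV², so pc = 2087 MeV.
λ = hc/(pc) = 1240 MeV·fm / 2087 MeV = 0.594 fm.

λ = 0.594 fm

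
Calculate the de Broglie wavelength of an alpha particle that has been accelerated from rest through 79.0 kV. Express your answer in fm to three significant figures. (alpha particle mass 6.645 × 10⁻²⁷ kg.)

λ = 36.1 fm

KE = 2eV = 2 × 1.602 × 10⁻¹⁹ × 7.900 × 10⁴ = 2.531 × 10⁻¹⁴ J.
p = √(2mKE) = √(2 × 6.645 × 10⁻²⁷ × 2.531 × 10⁻¹⁴) = 1.834 × 10⁻²⁰ kg·m/s.
λ = h/p = 6.626 × 10⁻³⁴ / 1.834 × 10⁻²⁰ = 3.61 × 10⁻¹⁴ m = 36.1 fm.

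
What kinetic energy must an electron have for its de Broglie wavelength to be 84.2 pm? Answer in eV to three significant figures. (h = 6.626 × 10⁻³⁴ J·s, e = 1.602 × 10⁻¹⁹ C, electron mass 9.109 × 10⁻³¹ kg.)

p = h/λ = 6.626 × 10⁻³⁴ / 8.420 × 10⁻¹¹ = 7.869 × 10⁻²⁴ kg·m/s.
KE = p²/(2m) = (7.869 × 10⁻²⁴)² / (2 × 9.109 × 10⁻³¹) = 3.399 × 10⁻¹⁷ J = 212 eV.

KE = 212 eV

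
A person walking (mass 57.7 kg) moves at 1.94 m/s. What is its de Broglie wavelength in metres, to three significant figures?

λ = 5.92 × 10⁻³⁶ m

p = mv = 57.7 × 1.94 = 1.119 × 10² kg·m/s.
λ = h/p = 6.626 × 10⁻³⁴ / 1.119 × 10² = 5.92 × 10⁻³⁶ m.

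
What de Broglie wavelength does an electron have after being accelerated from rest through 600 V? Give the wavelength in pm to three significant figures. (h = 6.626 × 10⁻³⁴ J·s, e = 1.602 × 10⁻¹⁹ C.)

λ = 50.1 pm

KE = eV = 1.602 × 10⁻¹⁹ × 600.0 = 9.612 × 10⁻¹⁷ J.
p = √(2mKE) = √(2 × 9.109 × 10⁻³¹ × 9.612 × 10⁻¹⁷) = 1.323 × 10⁻²³ kg·m/s.
λ = h/p = 6.626 × 10⁻³⁴ / 1.323 × 10⁻²³ = 5.01 × 10⁻¹¹ m = 50.1 pm.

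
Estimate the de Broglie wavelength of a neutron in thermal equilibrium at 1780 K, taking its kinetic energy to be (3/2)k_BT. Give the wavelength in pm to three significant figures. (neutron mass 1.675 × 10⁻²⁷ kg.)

KE = (3/2)k_BT = 1.5 × 1.381 × 10⁻²³ × 1780 = 3.687 × 10⁻²⁰ J.
p = √(2mKE) = √(2 × 1.675 × 10⁻²⁷ × 3.687 × 10⁻²⁰) = 1.111 × 10⁻²³ kg·m/s.
λ = h/p = 5.96 × 10⁻¹¹ m = 59.6 pm.

λ = 59.6 pm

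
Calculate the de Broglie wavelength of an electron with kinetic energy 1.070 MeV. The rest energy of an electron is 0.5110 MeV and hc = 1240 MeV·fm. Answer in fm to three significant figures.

Total energy E = KE + m₀c² = 1.070 + 0.5110 = 1.5810 MeV.
(pc)² = E² − (m₀c²)² = (1.5810)² − (0.5110)² = 2.238 MeV², so pc = 1.496 MeV.
λ = hc/(pc) = 1240 MeV·fm / 1.496 MeV = 829 fm.

λ = 829 fm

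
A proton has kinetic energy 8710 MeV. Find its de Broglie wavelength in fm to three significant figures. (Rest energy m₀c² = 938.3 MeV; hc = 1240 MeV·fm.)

Total energy E = KE + m₀c² = 8710 + 938.3 = 9648.3 MeV.
(pc)² = E² − (m₀c²)² = (9648.3)² − (938.3)² = 9.221 × 10⁷ MeV², so pc = 9603 MeV.
λ = hc/(pc) = 1240 MeV·fm / 9603 MeV = 0.129 fm.

λ = 0.129 fm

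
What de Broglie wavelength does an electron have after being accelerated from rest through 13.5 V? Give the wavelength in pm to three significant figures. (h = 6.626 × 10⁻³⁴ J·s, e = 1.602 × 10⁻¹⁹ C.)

KE = eV = 1.602 × 10⁻¹⁹ × 13.50 = 2.163 × 10⁻¹⁸ J.
p = √(2mKE) = √(2 × 9.109 × 10⁻³¹ × 2.163 × 10⁻¹⁸) = 1.985 × 10⁻²⁴ kg·m/s.
λ = h/p = 6.626 × 10⁻³⁴ / 1.985 × 10⁻²⁴ = 3.34 × 10⁻¹⁰ m = 334 pm.

λ = 334 pm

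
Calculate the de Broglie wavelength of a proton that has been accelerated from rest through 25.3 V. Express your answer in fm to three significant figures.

λ = 5690 fm

KE = eV = 1.602 × 10⁻¹⁹ × 25.30 = 4.053 × 10⁻¹⁸ J.
p = √(2mKE) = √(2 × 1.673 × 10⁻²⁷ × 4.053 × 10⁻¹⁸) = 1.165 × 10⁻²² kg·m/s.
λ = h/p = 6.626 × 10⁻³⁴ / 1.165 × 10⁻²² = 5.69 × 10⁻¹² m = 5690 fm.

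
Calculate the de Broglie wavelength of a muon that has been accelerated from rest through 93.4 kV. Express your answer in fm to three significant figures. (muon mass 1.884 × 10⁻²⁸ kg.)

KE = eV = 1.602 × 10⁻¹⁹ × 9.340 × 10⁴ = 1.496 × 10⁻¹⁴ J.
p = √(2mKE) = √(2 × 1.884 × 10⁻²⁸ × 1.496 × 10⁻¹⁴) = 2.374 × 10⁻²¹ kg·m/s.
λ = h/p = 6.626 × 10⁻³⁴ / 2.374 × 10⁻²¹ = 2.79 × 10⁻¹³ m = 279 fm.

λ = 279 fm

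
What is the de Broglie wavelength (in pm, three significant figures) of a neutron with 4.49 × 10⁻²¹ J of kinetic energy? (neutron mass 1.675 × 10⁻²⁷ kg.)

λ = 171 pm

p = √(2mKE) = √(2 × 1.675 × 10⁻²⁷ × 4.490 × 10⁻²¹) = 3.878 × 10⁻²⁴ kg·m/s.
λ = h/p = 6.626 × 10⁻³⁴ / 3.878 × 10⁻²⁴ = 1.71 × 10⁻¹⁰ m = 171 pm.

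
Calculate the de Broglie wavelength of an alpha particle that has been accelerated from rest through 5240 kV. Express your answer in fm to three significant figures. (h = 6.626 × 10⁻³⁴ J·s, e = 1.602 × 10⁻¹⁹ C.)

λ = 4.44 fm

KE = 2eV = 2 × 1.602 × 10⁻¹⁹ × 5.240 × 10⁶ = 1.679 × 10⁻¹² J.
p = √(2mKE) = √(2 × 6.645 × 10⁻²⁷ × 1.679 × 10⁻¹²) = 1.494 × 10⁻¹⁹ kg·m/s.
λ = h/p = 6.626 × 10⁻³⁴ / 1.494 × 10⁻¹⁹ = 4.44 × 10⁻¹⁵ m = 4.44 fm.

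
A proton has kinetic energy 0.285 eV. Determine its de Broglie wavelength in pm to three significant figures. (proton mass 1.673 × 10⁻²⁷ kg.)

λ = 53.6 pm

KE = 0.285 eV = 4.566 × 10⁻²⁰ J.
p = √(2mKE) = √(2 × 1.673 × 10⁻²⁷ × 4.566 × 10⁻²⁰) = 1.236 × 10⁻²³ kg·m/s.
λ = h/p = 6.626 × 10⁻³⁴ / 1.236 × 10⁻²³ = 5.36 × 10⁻¹¹ m = 53.6 pm.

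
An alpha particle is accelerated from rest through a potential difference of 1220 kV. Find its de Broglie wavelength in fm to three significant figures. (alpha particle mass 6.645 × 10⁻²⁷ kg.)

λ = 9.19 fm

KE = 2eV = 2 × 1.602 × 10⁻¹⁹ × 1.220 × 10⁶ = 3.909 × 10⁻¹³ J.
p = √(2mKE) = √(2 × 6.645 × 10⁻²⁷ × 3.909 × 10⁻¹³) = 7.208 × 10⁻²⁰ kg·m/s.
λ = h/p = 6.626 × 10⁻³⁴ / 7.208 × 10⁻²⁰ = 9.19 × 10⁻¹⁵ m = 9.19 fm.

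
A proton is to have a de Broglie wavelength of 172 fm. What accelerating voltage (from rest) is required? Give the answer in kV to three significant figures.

V = 27.7 kV

p = h/λ = 6.626 × 10⁻³⁴ / 1.720 × 10⁻¹³ = 3.852 × 10⁻²¹ kg·m/s.
KE = p²/(2m) = 4.435 × 10⁻¹⁵ J.
V = KE/e = 4.435 × 10⁻¹⁵ / (1.602 × 10⁻¹⁹) = 27.7 kV.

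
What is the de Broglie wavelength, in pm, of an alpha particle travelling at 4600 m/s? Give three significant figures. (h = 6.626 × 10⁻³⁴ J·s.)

p = mv = 6.645 × 10⁻²⁷ × 4600 = 3.057 × 10⁻²³ kg·m/s.
λ = h/p = 6.626 × 10⁻³⁴ / 3.057 × 10⁻²³ = 2.17 × 10⁻¹¹ m = 21.7 pm.

λ = 21.7 pm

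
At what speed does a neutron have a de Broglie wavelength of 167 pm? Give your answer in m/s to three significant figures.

p = h/λ = 6.626 × 10⁻³⁴ / 1.670 × 10⁻¹⁰ = 3.968 × 10⁻²⁴ kg·m/s.
v = p/m = 3.968 × 10⁻²⁴ / 1.675 × 10⁻²⁷ = 2.37 × 10³ m/s = 2370 m/s.

v = 2370 m/s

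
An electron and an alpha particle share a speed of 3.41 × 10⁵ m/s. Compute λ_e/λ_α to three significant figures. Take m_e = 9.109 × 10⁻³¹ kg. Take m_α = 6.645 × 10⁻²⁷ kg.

At fixed v, p = mv so λ = h/(mv) ∝ 1/m.
λ_e/λ_α = m_α/m_e = 6.645 × 10⁻²⁷/9.109 × 10⁻³¹ = 7290.

λ_e/λ_α = 7290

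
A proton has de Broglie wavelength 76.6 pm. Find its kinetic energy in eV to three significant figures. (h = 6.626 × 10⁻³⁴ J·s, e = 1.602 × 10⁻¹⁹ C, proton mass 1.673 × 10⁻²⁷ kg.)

KE = 0.140 eV

p = h/λ = 6.626 × 10⁻³⁴ / 7.660 × 10⁻¹¹ = 8.650 × 10⁻²⁴ kg·m/s.
KE = p²/(2m) = (8.650 × 10⁻²⁴)² / (2 × 1.673 × 10⁻²⁷) = 2.236 × 10⁻²⁰ J = 0.140 eV.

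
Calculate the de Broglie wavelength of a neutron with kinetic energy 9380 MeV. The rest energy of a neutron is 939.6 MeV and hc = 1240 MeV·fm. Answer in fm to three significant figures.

λ = 0.121 fm

Total energy E = KE + m₀c² = 9380 + 939.6 = 10319.6 MeV.
(pc)² = E² − (m₀c²)² = (10319.6)² − (939.6)² = 1.056 × 10⁸ MeV², so pc = 1.028 × 10⁴ MeV.
λ = hc/(pc) = 1240 MeV·fm / 1.028 × 10⁴ MeV = 0.121 fm.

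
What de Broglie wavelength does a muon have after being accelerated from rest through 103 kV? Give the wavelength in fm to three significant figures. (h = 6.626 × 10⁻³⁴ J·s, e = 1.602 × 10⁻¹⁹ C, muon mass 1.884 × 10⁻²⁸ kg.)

λ = 266 fm

KE = eV = 1.602 × 10⁻¹⁹ × 1.030 × 10⁵ = 1.650 × 10⁻¹⁴ J.
p = √(2mKE) = √(2 × 1.884 × 10⁻²⁸ × 1.650 × 10⁻¹⁴) = 2.493 × 10⁻²¹ kg·m/s.
λ = h/p = 6.626 × 10⁻³⁴ / 2.493 × 10⁻²¹ = 2.66 × 10⁻¹³ m = 266 fm.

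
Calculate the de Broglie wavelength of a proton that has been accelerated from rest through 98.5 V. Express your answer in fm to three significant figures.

KE = eV = 1.602 × 10⁻¹⁹ × 98.50 = 1.578 × 10⁻¹⁷ J.
p = √(2mKE) = √(2 × 1.673 × 10⁻²⁷ × 1.578 × 10⁻¹⁷) = 2.298 × 10⁻²² kg·m/s.
λ = h/p = 6.626 × 10⁻³⁴ / 2.298 × 10⁻²² = 2.88 × 10⁻¹² m = 2880 fm.

λ = 2880 fm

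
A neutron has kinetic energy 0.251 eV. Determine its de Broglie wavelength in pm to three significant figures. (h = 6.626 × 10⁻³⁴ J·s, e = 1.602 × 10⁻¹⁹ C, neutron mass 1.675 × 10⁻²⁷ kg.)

KE = 0.251 eV = 4.021 × 10⁻²⁰ J.
p = √(2mKE) = √(2 × 1.675 × 10⁻²⁷ × 4.021 × 10⁻²⁰) = 1.161 × 10⁻²³ kg·m/s.
λ = h/p = 6.626 × 10⁻³⁴ / 1.161 × 10⁻²³ = 5.71 × 10⁻¹¹ m = 57.1 pm.

λ = 57.1 pm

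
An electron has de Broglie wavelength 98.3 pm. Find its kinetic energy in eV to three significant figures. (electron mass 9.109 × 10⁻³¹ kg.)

KE = 156 eV

p = h/λ = 6.626 × 10⁻³⁴ / 9.830 × 10⁻¹¹ = 6.741 × 10⁻²⁴ kg·m/s.
KE = p²/(2m) = (6.741 × 10⁻²⁴)² / (2 × 9.109 × 10⁻³¹) = 2.494 × 10⁻¹⁷ J = 156 eV.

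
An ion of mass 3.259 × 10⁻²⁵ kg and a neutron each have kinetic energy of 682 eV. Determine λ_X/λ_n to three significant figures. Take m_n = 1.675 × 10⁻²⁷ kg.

At fixed KE, p = √(2mKE) so λ = h/p ∝ 1/√m.
λ_X/λ_n = √(m_n/m_X) = √(1.675 × 10⁻²⁷/3.259 × 10⁻²⁵) = √(5.140 × 10⁻³) = 0.0717.

λ_X/λ_n = 0.0717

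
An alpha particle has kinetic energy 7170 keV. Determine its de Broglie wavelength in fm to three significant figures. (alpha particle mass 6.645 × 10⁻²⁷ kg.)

KE = 7170 keV = 1.149 × 10⁻¹² J.
p = √(2mKE) = √(2 × 6.645 × 10⁻²⁷ × 1.149 × 10⁻¹²) = 1.236 × 10⁻¹⁹ kg·m/s.
λ = h/p = 6.626 × 10⁻³⁴ / 1.236 × 10⁻¹⁹ = 5.36 × 10⁻¹⁵ m = 5.36 fm.

λ = 5.36 fm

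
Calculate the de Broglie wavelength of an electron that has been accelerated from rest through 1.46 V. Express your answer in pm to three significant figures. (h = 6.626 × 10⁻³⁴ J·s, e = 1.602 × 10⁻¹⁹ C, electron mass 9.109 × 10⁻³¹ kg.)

KE = eV = 1.602 × 10⁻¹⁹ × 1.460 = 2.339 × 10⁻¹⁹ J.
p = √(2mKE) = √(2 × 9.109 × 10⁻³¹ × 2.339 × 10⁻¹⁹) = 6.528 × 10⁻²⁵ kg·m/s.
λ = h/p = 6.626 × 10⁻³⁴ / 6.528 × 10⁻²⁵ = 1.02 × 10⁻⁹ m = 1020 pm.

λ = 1020 pm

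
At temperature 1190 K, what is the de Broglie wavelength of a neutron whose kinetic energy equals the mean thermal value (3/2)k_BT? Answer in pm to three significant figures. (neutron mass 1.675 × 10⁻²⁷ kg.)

λ = 72.9 pm

KE = (3/2)k_BT = 1.5 × 1.381 × 10⁻²³ × 1190 = 2.465 × 10⁻²⁰ J.
p = √(2mKE) = √(2 × 1.675 × 10⁻²⁷ × 2.465 × 10⁻²⁰) = 9.087 × 10⁻²⁴ kg·m/s.
λ = h/p = 7.29 × 10⁻¹¹ m = 72.9 pm.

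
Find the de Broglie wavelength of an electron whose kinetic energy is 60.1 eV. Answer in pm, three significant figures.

λ = 158 pm

KE = 60.1 eV = 9.628 × 10⁻¹⁸ J.
p = √(2mKE) = √(2 × 9.109 × 10⁻³¹ × 9.628 × 10⁻¹⁸) = 4.188 × 10⁻²⁴ kg·m/s.
λ = h/p = 6.626 × 10⁻³⁴ / 4.188 × 10⁻²⁴ = 1.58 × 10⁻¹⁰ m = 158 pm.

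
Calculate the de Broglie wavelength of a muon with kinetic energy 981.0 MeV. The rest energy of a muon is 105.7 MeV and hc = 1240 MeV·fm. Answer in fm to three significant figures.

Total energy E = KE + m₀c² = 981.0 + 105.7 = 1086.7 MeV.
(pc)² = E² − (m₀c²)² = (1086.7)² − (105.7)² = 1.170 × 10⁶ MeV², so pc = 1082 MeV.
λ = hc/(pc) = 1240 MeV·fm / 1082 MeV = 1.15 fm.

λ = 1.15 fm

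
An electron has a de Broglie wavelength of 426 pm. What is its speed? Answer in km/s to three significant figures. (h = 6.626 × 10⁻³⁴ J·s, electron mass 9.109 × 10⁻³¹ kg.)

p = h/λ = 6.626 × 10⁻³⁴ / 4.260 × 10⁻¹⁰ = 1.555 × 10⁻²⁴ kg·m/s.
v = p/m = 1.555 × 10⁻²⁴ / 9.109 × 10⁻³¹ = 1.71 × 10⁶ m/s = 1710 km/s.

v = 1710 km/s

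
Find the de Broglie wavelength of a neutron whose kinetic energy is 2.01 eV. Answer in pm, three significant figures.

KE = 2.01 eV = 3.220 × 10⁻¹⁹ J.
p = √(2mKE) = √(2 × 1.675 × 10⁻²⁷ × 3.220 × 10⁻¹⁹) = 3.284 × 10⁻²³ kg·m/s.
λ = h/p = 6.626 × 10⁻³⁴ / 3.284 × 10⁻²³ = 2.02 × 10⁻¹¹ m = 20.2 pm.

λ = 20.2 pm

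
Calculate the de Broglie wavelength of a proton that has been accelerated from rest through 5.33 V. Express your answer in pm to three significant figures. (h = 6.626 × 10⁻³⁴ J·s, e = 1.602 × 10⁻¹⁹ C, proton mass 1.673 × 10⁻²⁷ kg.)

λ = 12.4 pm

KE = eV = 1.602 × 10⁻¹⁹ × 5.330 = 8.539 × 10⁻¹⁹ J.
p = √(2mKE) = √(2 × 1.673 × 10⁻²⁷ × 8.539 × 10⁻¹⁹) = 5.345 × 10⁻²³ kg·m/s.
λ = h/p = 6.626 × 10⁻³⁴ / 5.345 × 10⁻²³ = 1.24 × 10⁻¹¹ m = 12.4 pm.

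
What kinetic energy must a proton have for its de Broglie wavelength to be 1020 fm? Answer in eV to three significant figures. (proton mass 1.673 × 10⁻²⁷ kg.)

KE = 787 eV

p = h/λ = 6.626 × 10⁻³⁴ / 1.020 × 10⁻¹² = 6.496 × 10⁻²² kg·m/s.
KE = p²/(2m) = (6.496 × 10⁻²²)² / (2 × 1.673 × 10⁻²⁷) = 1.261 × 10⁻¹⁶ J = 787 eV.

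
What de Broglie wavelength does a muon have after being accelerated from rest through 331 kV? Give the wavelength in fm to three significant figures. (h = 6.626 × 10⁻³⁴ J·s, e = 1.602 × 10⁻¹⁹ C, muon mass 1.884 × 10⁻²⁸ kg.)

KE = eV = 1.602 × 10⁻¹⁹ × 3.310 × 10⁵ = 5.303 × 10⁻¹⁴ J.
p = √(2mKE) = √(2 × 1.884 × 10⁻²⁸ × 5.303 × 10⁻¹⁴) = 4.470 × 10⁻²¹ kg·m/s.
λ = h/p = 6.626 × 10⁻³⁴ / 4.470 × 10⁻²¹ = 1.48 × 10⁻¹³ m = 148 fm.

λ = 148 fm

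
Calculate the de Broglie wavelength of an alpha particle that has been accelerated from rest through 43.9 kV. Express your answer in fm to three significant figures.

λ = 48.5 fm

KE = 2eV = 2 × 1.602 × 10⁻¹⁹ × 4.390 × 10⁴ = 1.407 × 10⁻¹⁴ J.
p = √(2mKE) = √(2 × 6.645 × 10⁻²⁷ × 1.407 × 10⁻¹⁴) = 1.367 × 10⁻²⁰ kg·m/s.
λ = h/p = 6.626 × 10⁻³⁴ / 1.367 × 10⁻²⁰ = 4.85 × 10⁻¹⁴ m = 48.5 fm.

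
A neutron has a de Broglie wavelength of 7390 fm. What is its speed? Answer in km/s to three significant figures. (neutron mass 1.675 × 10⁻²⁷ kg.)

p = h/λ = 6.626 × 10⁻³⁴ / 7.390 × 10⁻¹² = 8.966 × 10⁻²³ kg·m/s.
v = p/m = 8.966 × 10⁻²³ / 1.675 × 10⁻²⁷ = 5.35 × 10⁴ m/s = 53.5 km/s.

v = 53.5 km/s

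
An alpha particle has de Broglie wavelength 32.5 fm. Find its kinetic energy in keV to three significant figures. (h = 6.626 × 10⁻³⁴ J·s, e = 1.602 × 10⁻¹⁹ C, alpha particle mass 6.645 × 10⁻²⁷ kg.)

KE = 195 keV

p = h/λ = 6.626 × 10⁻³⁴ / 3.250 × 10⁻¹⁴ = 2.039 × 10⁻²⁰ kg·m/s.
KE = p²/(2m) = (2.039 × 10⁻²⁰)² / (2 × 6.645 × 10⁻²⁷) = 3.128 × 10⁻¹⁴ J = 195 keV.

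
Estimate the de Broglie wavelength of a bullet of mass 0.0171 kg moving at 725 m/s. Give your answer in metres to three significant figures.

λ = 5.34 × 10⁻³⁵ m

p = mv = 0.0171 × 725 = 1.240 × 10¹ kg·m/s.
λ = h/p = 6.626 × 10⁻³⁴ / 1.240 × 10¹ = 5.34 × 10⁻³⁵ m.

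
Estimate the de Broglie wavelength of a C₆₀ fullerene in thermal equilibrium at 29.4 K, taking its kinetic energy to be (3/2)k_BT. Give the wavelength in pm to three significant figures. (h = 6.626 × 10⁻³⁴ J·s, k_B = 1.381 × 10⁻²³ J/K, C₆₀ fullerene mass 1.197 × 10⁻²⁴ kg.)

KE = (3/2)k_BT = 1.5 × 1.381 × 10⁻²³ × 29.4 = 6.090 × 10⁻²² J.
p = √(2mKE) = √(2 × 1.197 × 10⁻²⁴ × 6.090 × 10⁻²²) = 3.818 × 10⁻²³ kg·m/s.
λ = h/p = 1.74 × 10⁻¹¹ m = 17.4 pm.

λ = 17.4 pm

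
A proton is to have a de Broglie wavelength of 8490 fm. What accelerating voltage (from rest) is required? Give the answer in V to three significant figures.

V = 11.4 V

p = h/λ = 6.626 × 10⁻³⁴ / 8.490 × 10⁻¹² = 7.804 × 10⁻²³ kg·m/s.
KE = p²/(2m) = 1.820 × 10⁻¹⁸ J.
V = KE/e = 1.820 × 10⁻¹⁸ / (1.602 × 10⁻¹⁹) = 11.4 V.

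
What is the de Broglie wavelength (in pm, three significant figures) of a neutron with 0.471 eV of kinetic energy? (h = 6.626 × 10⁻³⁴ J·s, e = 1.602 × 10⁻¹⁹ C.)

KE = 0.471 eV = 7.545 × 10⁻²⁰ J.
p = √(2mKE) = √(2 × 1.675 × 10⁻²⁷ × 7.545 × 10⁻²⁰) = 1.590 × 10⁻²³ kg·m/s.
λ = h/p = 6.626 × 10⁻³⁴ / 1.590 × 10⁻²³ = 4.17 × 10⁻¹¹ m = 41.7 pm.

λ = 41.7 pm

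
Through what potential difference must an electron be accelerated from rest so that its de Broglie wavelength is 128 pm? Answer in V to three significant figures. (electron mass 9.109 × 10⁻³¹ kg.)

V = 91.8 V

p = h/λ = 6.626 × 10⁻³⁴ / 1.280 × 10⁻¹⁰ = 5.177 × 10⁻²⁴ kg·m/s.
KE = p²/(2m) = 1.471 × 10⁻¹⁷ J.
V = KE/e = 1.471 × 10⁻¹⁷ / (1.602 × 10⁻¹⁹) = 91.8 V.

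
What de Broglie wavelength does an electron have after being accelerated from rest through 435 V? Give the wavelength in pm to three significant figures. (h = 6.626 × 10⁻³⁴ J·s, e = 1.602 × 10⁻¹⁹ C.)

λ = 58.8 pm

KE = eV = 1.602 × 10⁻¹⁹ × 435.0 = 6.969 × 10⁻¹⁷ J.
p = √(2mKE) = √(2 × 9.109 × 10⁻³¹ × 6.969 × 10⁻¹⁷) = 1.127 × 10⁻²³ kg·m/s.
λ = h/p = 6.626 × 10⁻³⁴ / 1.127 × 10⁻²³ = 5.88 × 10⁻¹¹ m = 58.8 pm.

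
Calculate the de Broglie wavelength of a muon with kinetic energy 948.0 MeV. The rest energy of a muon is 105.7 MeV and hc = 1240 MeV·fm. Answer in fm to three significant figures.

Total energy E = KE + m₀c² = 948.0 + 105.7 = 1053.7 MeV.
(pc)² = E² − (m₀c²)² = (1053.7)² − (105.7)² = 1.099 × 10⁶ MeV², so pc = 1048 MeV.
λ = hc/(pc) = 1240 MeV·fm / 1048 MeV = 1.18 fm.

λ = 1.18 fm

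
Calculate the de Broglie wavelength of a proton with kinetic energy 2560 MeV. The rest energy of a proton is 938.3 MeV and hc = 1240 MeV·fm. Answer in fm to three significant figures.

λ = 0.368 fm

Total energy E = KE + m₀c² = 2560 + 938.3 = 3498.3 MeV.
(pc)² = E² − (m₀c²)² = (3498.3)² − (938.3)² = 1.136 × 10⁷ MeV², so pc = 3370 MeV.
λ = hc/(pc) = 1240 MeV·fm / 3370 MeV = 0.368 fm.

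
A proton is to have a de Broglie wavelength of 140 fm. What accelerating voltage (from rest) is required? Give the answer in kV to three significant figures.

p = h/λ = 6.626 × 10⁻³⁴ / 1.400 × 10⁻¹³ = 4.733 × 10⁻²¹ kg·m/s.
KE = p²/(2m) = 6.695 × 10⁻¹⁵ J.
V = KE/e = 6.695 × 10⁻¹⁵ / (1.602 × 10⁻¹⁹) = 41.8 kV.

V = 41.8 kV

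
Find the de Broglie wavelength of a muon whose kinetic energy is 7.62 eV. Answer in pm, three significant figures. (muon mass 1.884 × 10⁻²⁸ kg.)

λ = 30.9 pm

KE = 7.62 eV = 1.221 × 10⁻¹⁸ J.
p = √(2mKE) = √(2 × 1.884 × 10⁻²⁸ × 1.221 × 10⁻¹⁸) = 2.145 × 10⁻²³ kg·m/s.
λ = h/p = 6.626 × 10⁻³⁴ / 2.145 × 10⁻²³ = 3.09 × 10⁻¹¹ m = 30.9 pm.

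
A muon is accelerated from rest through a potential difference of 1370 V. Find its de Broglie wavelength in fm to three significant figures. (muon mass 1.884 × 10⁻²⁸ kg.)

KE = eV = 1.602 × 10⁻¹⁹ × 1370 = 2.195 × 10⁻¹⁶ J.
p = √(2mKE) = √(2 × 1.884 × 10⁻²⁸ × 2.195 × 10⁻¹⁶) = 2.876 × 10⁻²² kg·m/s.
λ = h/p = 6.626 × 10⁻³⁴ / 2.876 × 10⁻²² = 2.30 × 10⁻¹² m = 2300 fm.

λ = 2300 fm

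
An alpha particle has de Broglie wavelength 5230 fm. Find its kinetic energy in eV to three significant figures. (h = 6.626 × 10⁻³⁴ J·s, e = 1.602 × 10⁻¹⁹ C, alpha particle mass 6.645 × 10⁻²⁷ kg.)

p = h/λ = 6.626 × 10⁻³⁴ / 5.230 × 10⁻¹² = 1.267 × 10⁻²² kg·m/s.
KE = p²/(2m) = (1.267 × 10⁻²²)² / (2 × 6.645 × 10⁻²⁷) = 1.208 × 10⁻¹⁸ J = 7.54 eV.

KE = 7.54 eV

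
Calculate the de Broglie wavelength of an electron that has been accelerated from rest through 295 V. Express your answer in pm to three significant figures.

λ = 71.4 pm

KE = eV = 1.602 × 10⁻¹⁹ × 295.0 = 4.726 × 10⁻¹⁷ J.
p = √(2mKE) = √(2 × 9.109 × 10⁻³¹ × 4.726 × 10⁻¹⁷) = 9.279 × 10⁻²⁴ kg·m/s.
λ = h/p = 6.626 × 10⁻³⁴ / 9.279 × 10⁻²⁴ = 7.14 × 10⁻¹¹ m = 71.4 pm.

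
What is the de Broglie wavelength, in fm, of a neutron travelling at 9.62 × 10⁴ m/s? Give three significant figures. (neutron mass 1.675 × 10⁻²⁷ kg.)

p = mv = 1.675 × 10⁻²⁷ × 9.62 × 10⁴ = 1.611 × 10⁻²² kg·m/s.
λ = h/p = 6.626 × 10⁻³⁴ / 1.611 × 10⁻²² = 4.11 × 10⁻¹² m = 4110 fm.

λ = 4110 fm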